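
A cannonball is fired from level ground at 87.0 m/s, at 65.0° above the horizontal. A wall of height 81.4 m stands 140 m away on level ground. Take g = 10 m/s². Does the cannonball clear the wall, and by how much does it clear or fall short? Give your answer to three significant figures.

v_x = 87.0 cos 65.0° = 36.77 m/s; v_y0 = 87.0 sin 65.0° = 78.85 m/s.
Time to reach the wall: t = 140 / 36.77 = 3.807 s.
Height at that point: y = 78.85×3.807 − 5.000×3.807² = 227.7 m.
That is 227.7 − 81.4 = 146 m above the top of the wall, so the cannonball clears it.

Yes — it clears the wall by 146 m.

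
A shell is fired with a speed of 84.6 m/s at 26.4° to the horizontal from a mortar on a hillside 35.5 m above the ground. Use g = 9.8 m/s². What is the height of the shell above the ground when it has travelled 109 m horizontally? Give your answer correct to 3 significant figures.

v_x = 84.6 cos 26.4° = 75.78 m/s, v_y0 = 84.6 sin 26.4° = 37.62 m/s.
Time to reach x = 109 m: t = x / v_x = 109 / 75.78 = 1.438 s.
y = 35.5 + v_y0 t − ½ g t² = 35.5 + 37.62×1.438 − 4.900×1.438² = 79.5 m.

79.5 m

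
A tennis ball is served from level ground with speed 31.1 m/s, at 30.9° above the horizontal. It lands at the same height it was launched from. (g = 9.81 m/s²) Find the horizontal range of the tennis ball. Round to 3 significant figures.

86.9 m

Components: v_x = 31.1 cos 30.9° = 26.69 m/s, v_y = 31.1 sin 30.9° = 15.97 m/s.
Time of flight (same landing height): t = 2 v_y / g = 2 × 15.97 / 9.81 = 3.256 s.
Range: R = v_x · t = 26.69 × 3.256 = 86.9 m.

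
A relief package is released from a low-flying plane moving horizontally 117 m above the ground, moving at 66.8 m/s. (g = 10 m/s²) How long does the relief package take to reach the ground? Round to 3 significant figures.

4.84 s

The horizontal speed doesn't affect the fall. With v_y0 = 0, h = ½ g t².
t = √(2 × 117 / 10) = √23.40 = 4.84 s.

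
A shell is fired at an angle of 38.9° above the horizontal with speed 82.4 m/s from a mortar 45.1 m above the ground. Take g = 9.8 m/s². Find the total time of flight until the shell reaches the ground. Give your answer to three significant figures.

Vertical component: v_y = 82.4 sin 38.9° = 51.74 m/s.
Taking up as positive with launch at y = 45.1 m, landing at y = 0: 0 = 45.1 + 51.74 t − ½(9.8) t².
Solving 4.900 t² − 51.74 t − 45.1 = 0 gives t = [51.74 + √(51.74² + 4·4.900·45.1)] / 9.800 = 11.4 s.

11.4 s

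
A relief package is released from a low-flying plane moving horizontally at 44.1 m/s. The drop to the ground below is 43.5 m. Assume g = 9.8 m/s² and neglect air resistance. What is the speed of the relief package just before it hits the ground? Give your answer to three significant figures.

52.9 m/s

Fall time: t = √(2 × 43.5 / 9.8) = 2.980 s.
At impact: v_x = 44.1 m/s (unchanged), v_y = g t = 9.8 × 2.980 = 29.20 m/s.
Speed = √(v_x² + v_y²) = √(1945 + 852.6) = 52.9 m/s.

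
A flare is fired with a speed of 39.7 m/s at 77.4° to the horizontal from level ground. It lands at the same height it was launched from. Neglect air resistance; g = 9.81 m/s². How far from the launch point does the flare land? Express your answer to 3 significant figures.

For level ground, R = v₀² sin(2θ) / g.
sin(2 × 77.4°) = sin 154.8° = 0.4258.
R = (39.7)² × 0.4258 / 9.81 = 68.4 m.

68.4 m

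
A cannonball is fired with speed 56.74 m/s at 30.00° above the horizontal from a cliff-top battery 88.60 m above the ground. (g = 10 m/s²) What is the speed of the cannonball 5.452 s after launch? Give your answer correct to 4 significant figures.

v_x = 56.74 cos 30.00° = 49.138 m/s (constant).
v_y(t) = 56.74 sin 30.00° − g t = 28.370 − 10 × 5.452 = -26.150 m/s.
Speed = √(v_x² + v_y²) = √(2414.5 + 683.82) = 55.66 m/s.

55.66 m/s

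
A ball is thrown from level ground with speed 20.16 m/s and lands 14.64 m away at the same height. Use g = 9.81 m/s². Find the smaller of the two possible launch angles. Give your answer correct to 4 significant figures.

Level-ground range: R = v₀² sin(2θ)/g ⇒ sin 2θ = R g / v₀² = 14.64×9.81/20.16² = 0.3534.
2θ = arcsin(0.3534) = 20.695° or 180° − 20.695° = 159.305°.
So θ = 10.35° or θ = 79.65°.

10.35°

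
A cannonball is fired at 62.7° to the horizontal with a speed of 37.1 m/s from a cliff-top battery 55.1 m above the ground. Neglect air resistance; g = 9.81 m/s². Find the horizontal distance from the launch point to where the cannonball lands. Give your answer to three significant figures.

Components: v_x = 37.1 cos 62.7° = 17.02 m/s, v_y = 37.1 sin 62.7° = 32.97 m/s.
Vertical: 0 = 55.1 + 32.97 t − ½(9.81) t² ⇒ 4.905 t² − 32.97 t − 55.1 = 0.
t = [32.97 + √(1087 + 1081)] / 9.810 = 8.107 s.
Horizontal: R = v_x · t = 17.02 × 8.107 = 138 m.

138 m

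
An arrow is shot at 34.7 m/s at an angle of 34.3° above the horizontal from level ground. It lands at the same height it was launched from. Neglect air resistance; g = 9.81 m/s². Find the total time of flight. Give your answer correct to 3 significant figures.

Vertical component: v_y = 34.7 sin 34.3° = 19.55 m/s.
For a projectile landing at launch height, time of flight is t = 2 v_y / g = 2 × 19.55 / 9.81 = 3.99 s.

3.99 s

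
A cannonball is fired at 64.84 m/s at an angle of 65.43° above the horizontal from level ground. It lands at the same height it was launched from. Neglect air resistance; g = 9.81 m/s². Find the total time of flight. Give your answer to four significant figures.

Vertical component: v_y = 64.84 sin 65.43° = 58.969 m/s.
For a projectile landing at launch height, time of flight is t = 2 v_y / g = 2 × 58.969 / 9.81 = 12.02 s.

12.02 s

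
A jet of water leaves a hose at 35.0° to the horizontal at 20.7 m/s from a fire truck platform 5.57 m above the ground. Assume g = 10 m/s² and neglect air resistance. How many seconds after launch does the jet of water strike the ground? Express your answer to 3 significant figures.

Vertical component: v_y = 20.7 sin 35.0° = 11.87 m/s.
Taking up as positive with launch at y = 5.57 m, landing at y = 0: 0 = 5.57 + 11.87 t − ½(10) t².
Solving 5.000 t² − 11.87 t − 5.57 = 0 gives t = [11.87 + √(11.87² + 4·5.000·5.57)] / 10.00 = 2.78 s.

2.78 s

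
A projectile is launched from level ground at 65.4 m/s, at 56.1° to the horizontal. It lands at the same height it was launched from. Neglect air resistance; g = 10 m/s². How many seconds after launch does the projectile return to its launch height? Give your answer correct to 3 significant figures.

Vertical component: v_y = 65.4 sin 56.1° = 54.28 m/s.
For a projectile landing at launch height, time of flight is t = 2 v_y / g = 2 × 54.28 / 10 = 10.9 s.

10.9 s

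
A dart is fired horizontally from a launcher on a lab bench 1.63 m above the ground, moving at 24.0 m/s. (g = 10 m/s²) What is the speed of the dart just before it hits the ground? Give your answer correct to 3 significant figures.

24.7 m/s

Fall time: t = √(2 × 1.63 / 10) = 0.5710 s.
At impact: v_x = 24.0 m/s (unchanged), v_y = g t = 10 × 0.5710 = 5.710 m/s.
Speed = √(v_x² + v_y²) = √(576.0 + 32.60) = 24.7 m/s.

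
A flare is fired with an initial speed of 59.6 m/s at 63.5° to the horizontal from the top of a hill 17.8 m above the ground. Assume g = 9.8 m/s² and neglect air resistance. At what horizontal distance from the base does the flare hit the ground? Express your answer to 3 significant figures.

298 m

Components: v_x = 59.6 cos 63.5° = 26.59 m/s, v_y = 59.6 sin 63.5° = 53.34 m/s.
Vertical: 0 = 17.8 + 53.34 t − ½(9.8) t² ⇒ 4.900 t² − 53.34 t − 17.8 = 0.
t = [53.34 + √(2845 + 348.9)] / 9.800 = 11.21 s.
Horizontal: R = v_x · t = 26.59 × 11.21 = 298 m.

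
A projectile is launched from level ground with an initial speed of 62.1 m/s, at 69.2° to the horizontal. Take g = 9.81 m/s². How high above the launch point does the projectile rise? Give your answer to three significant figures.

172 m

Vertical component of launch velocity: v_y = 62.1 sin 69.2° = 58.05 m/s.
At the highest point the vertical velocity is zero, so v_y² = 2 g h_max.
h_max = (58.05)² / (2 × 9.81) = 3370 / 19.62 = 172 m.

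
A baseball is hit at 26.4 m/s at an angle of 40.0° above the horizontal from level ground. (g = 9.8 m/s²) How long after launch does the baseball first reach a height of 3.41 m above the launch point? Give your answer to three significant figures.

v_y0 = 26.4 sin 40.0° = 16.97 m/s.
Set y = v_y0 t − ½ g t² = 3.41: 4.900 t² − 16.97 t + 3.41 = 0.
t = [16.97 ± √(288.0 − 66.84)] / 9.8 = (16.97 ± 14.87) / 9.8, giving t = 0.214 s or t = 3.25 s.
The baseball is on the way up at the first time, so t = 0.214 s.

0.214 s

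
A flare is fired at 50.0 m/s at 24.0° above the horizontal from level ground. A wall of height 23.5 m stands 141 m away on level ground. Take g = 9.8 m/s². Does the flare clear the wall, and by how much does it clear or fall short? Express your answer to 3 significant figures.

v_x = 50.0 cos 24.0° = 45.68 m/s; v_y0 = 50.0 sin 24.0° = 20.34 m/s.
Time to reach the wall: t = 141 / 45.68 = 3.087 s.
Height at that point: y = 20.34×3.087 − 4.900×3.087² = 16.09 m.
That is 23.5 − 16.09 = 7.41 m below the top of the wall, so the flare does not clear it.

No — it falls 7.41 m short of clearing the wall.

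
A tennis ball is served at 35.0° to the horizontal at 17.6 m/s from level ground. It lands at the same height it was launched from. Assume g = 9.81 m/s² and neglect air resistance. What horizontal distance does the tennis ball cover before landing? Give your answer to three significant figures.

29.7 m

For level ground, R = v₀² sin(2θ) / g.
sin(2 × 35.0°) = sin 70.00° = 0.9397.
R = (17.6)² × 0.9397 / 9.81 = 29.7 m.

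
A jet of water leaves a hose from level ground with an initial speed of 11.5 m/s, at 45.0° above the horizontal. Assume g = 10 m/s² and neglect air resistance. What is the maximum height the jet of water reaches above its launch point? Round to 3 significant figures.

3.31 m

Vertical component of launch velocity: v_y = 11.5 sin 45.0° = 8.132 m/s.
At the highest point the vertical velocity is zero, so v_y² = 2 g h_max.
h_max = (8.132)² / (2 × 10) = 66.13 / 20.00 = 3.31 m.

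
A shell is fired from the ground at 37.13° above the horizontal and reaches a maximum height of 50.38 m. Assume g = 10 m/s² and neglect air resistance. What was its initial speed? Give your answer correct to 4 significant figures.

52.59 m/s

At maximum height v_y = 0, so (v₀ sin θ)² = 2 g H.
v₀ sin 37.13° = √(2 × 10 × 50.38) = 31.743 m/s.
v₀ = 31.743 / sin 37.13° = 31.743 / 0.6036 = 52.59 m/s.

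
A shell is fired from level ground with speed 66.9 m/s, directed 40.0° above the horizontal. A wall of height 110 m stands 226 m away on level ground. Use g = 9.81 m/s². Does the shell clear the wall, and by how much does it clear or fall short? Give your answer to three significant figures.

v_x = 66.9 cos 40.0° = 51.25 m/s; v_y0 = 66.9 sin 40.0° = 43.00 m/s.
Time to reach the wall: t = 226 / 51.25 = 4.410 s.
Height at that point: y = 43.00×4.410 − 4.905×4.410² = 94.24 m.
That is 110 − 94.24 = 15.8 m below the top of the wall, so the shell does not clear it.

No — it falls 15.8 m short of clearing the wall.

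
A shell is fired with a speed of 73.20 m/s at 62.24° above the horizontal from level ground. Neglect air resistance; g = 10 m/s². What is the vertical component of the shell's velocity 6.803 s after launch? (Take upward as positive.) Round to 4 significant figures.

-3.255 m/s

Initial vertical component: v_y0 = 73.20 sin 62.24° = 64.775 m/s.
v_y(t) = v_y0 − g t = 64.775 − 10 × 6.803 = -3.255 m/s.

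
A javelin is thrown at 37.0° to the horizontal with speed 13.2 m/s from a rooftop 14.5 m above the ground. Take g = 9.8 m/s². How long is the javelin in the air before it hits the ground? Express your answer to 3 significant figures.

2.71 s

Vertical component: v_y = 13.2 sin 37.0° = 7.944 m/s.
Taking up as positive with launch at y = 14.5 m, landing at y = 0: 0 = 14.5 + 7.944 t − ½(9.8) t².
Solving 4.900 t² − 7.944 t − 14.5 = 0 gives t = [7.944 + √(7.944² + 4·4.900·14.5)] / 9.800 = 2.71 s.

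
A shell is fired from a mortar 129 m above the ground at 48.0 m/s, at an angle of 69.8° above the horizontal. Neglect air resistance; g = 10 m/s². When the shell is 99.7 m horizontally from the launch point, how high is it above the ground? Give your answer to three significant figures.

v_x = 48.0 cos 69.8° = 16.57 m/s, v_y0 = 48.0 sin 69.8° = 45.05 m/s.
Time to reach x = 99.7 m: t = x / v_x = 99.7 / 16.57 = 6.017 s.
y = 129 + v_y0 t − ½ g t² = 129 + 45.05×6.017 − 5.000×6.017² = 219 m.

219 m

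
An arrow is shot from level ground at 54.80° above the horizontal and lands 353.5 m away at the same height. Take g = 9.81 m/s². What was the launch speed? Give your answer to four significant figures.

On level ground, R = v₀² sin(2θ) / g, so v₀ = √(R g / sin 2θ).
sin(2 × 54.80°) = 0.9421.
v₀ = √(353.5 × 9.81 / 0.9421) = √3681.0 = 60.67 m/s.

60.67 m/s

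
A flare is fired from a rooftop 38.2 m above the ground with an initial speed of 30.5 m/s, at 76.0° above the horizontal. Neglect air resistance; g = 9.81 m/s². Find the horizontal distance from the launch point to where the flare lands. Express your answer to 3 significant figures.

Components: v_x = 30.5 cos 76.0° = 7.379 m/s, v_y = 30.5 sin 76.0° = 29.59 m/s.
Vertical: 0 = 38.2 + 29.59 t − ½(9.81) t² ⇒ 4.905 t² − 29.59 t − 38.2 = 0.
t = [29.59 + √(875.6 + 749.5)] / 9.810 = 7.126 s.
Horizontal: R = v_x · t = 7.379 × 7.126 = 52.6 m.

52.6 m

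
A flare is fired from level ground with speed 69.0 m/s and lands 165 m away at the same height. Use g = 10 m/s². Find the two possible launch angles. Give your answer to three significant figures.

10.1° and 79.9°

Level-ground range: R = v₀² sin(2θ)/g ⇒ sin 2θ = R g / v₀² = 165×10/69.0² = 0.3466.
2θ = arcsin(0.3466) = 20.28° or 180° − 20.28° = 159.72°.
So θ = 10.1° or θ = 79.9°.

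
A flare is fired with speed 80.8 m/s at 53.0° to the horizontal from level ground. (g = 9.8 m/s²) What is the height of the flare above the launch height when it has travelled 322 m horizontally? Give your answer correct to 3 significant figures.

212 m

v_x = 80.8 cos 53.0° = 48.63 m/s, v_y0 = 80.8 sin 53.0° = 64.53 m/s.
Time to reach x = 322 m: t = x / v_x = 322 / 48.63 = 6.621 s.
y = v_y0 t − ½ g t² = 64.53×6.621 − 4.900×6.621² = 212 m.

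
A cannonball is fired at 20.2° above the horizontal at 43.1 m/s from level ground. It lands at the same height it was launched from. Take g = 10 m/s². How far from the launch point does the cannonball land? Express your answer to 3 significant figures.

For level ground, R = v₀² sin(2θ) / g.
sin(2 × 20.2°) = sin 40.40° = 0.6481.
R = (43.1)² × 0.6481 / 10 = 120 m.

120 m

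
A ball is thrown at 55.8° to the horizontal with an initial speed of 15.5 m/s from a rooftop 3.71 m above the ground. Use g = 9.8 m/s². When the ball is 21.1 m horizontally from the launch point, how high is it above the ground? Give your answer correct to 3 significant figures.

v_x = 15.5 cos 55.8° = 8.712 m/s, v_y0 = 15.5 sin 55.8° = 12.82 m/s.
Time to reach x = 21.1 m: t = x / v_x = 21.1 / 8.712 = 2.422 s.
y = 3.71 + v_y0 t − ½ g t² = 3.71 + 12.82×2.422 − 4.900×2.422² = 6.02 m.

6.02 m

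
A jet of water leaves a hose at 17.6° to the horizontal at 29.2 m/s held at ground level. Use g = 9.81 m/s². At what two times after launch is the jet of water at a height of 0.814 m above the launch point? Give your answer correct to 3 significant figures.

0.0975 s and 1.70 s

v_y0 = 29.2 sin 17.6° = 8.829 m/s.
Set y = v_y0 t − ½ g t² = 0.814: 4.905 t² − 8.829 t + 0.814 = 0.
t = [8.829 ± √(77.95 − 15.97)] / 9.81 = (8.829 ± 7.873) / 9.81, giving t = 0.0975 s or t = 1.70 s.
So the jet of water is at 0.814 m at t = 0.0975 s (rising) and t = 1.70 s (falling).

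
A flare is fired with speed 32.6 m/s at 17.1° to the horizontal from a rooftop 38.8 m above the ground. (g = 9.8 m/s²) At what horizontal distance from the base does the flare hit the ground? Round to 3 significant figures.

Components: v_x = 32.6 cos 17.1° = 31.16 m/s, v_y = 32.6 sin 17.1° = 9.586 m/s.
Vertical: 0 = 38.8 + 9.586 t − ½(9.8) t² ⇒ 4.900 t² − 9.586 t − 38.8 = 0.
t = [9.586 + √(91.89 + 760.5)] / 9.800 = 3.957 s.
Horizontal: R = v_x · t = 31.16 × 3.957 = 123 m.

123 m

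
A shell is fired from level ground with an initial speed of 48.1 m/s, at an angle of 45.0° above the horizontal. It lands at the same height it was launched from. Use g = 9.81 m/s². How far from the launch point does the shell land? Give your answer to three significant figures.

For level ground, R = v₀² sin(2θ) / g.
sin(2 × 45.0°) = sin 90.00° = 1.000.
R = (48.1)² × 1.000 / 9.81 = 236 m.

236 m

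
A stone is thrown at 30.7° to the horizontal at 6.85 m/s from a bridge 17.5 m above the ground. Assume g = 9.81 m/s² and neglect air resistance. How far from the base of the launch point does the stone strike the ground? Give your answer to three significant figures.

Components: v_x = 6.85 cos 30.7° = 5.890 m/s, v_y = 6.85 sin 30.7° = 3.497 m/s.
Vertical: 0 = 17.5 + 3.497 t − ½(9.81) t² ⇒ 4.905 t² − 3.497 t − 17.5 = 0.
t = [3.497 + √(12.23 + 343.4)] / 9.810 = 2.279 s.
Horizontal: R = v_x · t = 5.890 × 2.279 = 13.4 m.

13.4 m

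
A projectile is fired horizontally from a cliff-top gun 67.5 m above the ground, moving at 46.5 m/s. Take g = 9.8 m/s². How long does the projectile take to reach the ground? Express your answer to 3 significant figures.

The horizontal speed doesn't affect the fall. With v_y0 = 0, h = ½ g t².
t = √(2 × 67.5 / 9.8) = √13.78 = 3.71 s.

3.71 s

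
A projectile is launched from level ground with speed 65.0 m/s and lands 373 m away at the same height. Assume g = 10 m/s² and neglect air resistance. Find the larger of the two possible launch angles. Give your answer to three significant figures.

59.0°

Level-ground range: R = v₀² sin(2θ)/g ⇒ sin 2θ = R g / v₀² = 373×10/65.0² = 0.8828.
2θ = arcsin(0.8828) = 61.98° or 180° − 61.98° = 118.02°.
So θ = 31.0° or θ = 59.0°.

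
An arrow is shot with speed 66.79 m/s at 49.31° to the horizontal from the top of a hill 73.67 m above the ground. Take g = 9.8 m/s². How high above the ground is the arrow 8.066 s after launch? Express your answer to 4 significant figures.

v_y0 = 66.79 sin 49.31° = 50.643 m/s.
y(t) = 73.67 + v_y0 t − ½ g t² = 73.67 + 50.643×8.066 − ½×9.8×8.066² = 163.4 m.

163.4 m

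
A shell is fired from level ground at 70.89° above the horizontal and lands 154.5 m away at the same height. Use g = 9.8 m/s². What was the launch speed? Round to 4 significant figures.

On level ground, R = v₀² sin(2θ) / g, so v₀ = √(R g / sin 2θ).
sin(2 × 70.89°) = 0.6187.
v₀ = √(154.5 × 9.8 / 0.6187) = √2447.2 = 49.47 m/s.

49.47 m/s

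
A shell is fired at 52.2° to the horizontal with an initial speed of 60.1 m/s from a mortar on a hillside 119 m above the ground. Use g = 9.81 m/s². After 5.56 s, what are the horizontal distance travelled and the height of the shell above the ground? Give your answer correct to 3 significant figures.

x = 205 m, y = 231 m

v_x = 60.1 cos 52.2° = 36.84 m/s; v_y0 = 60.1 sin 52.2° = 47.49 m/s.
x = v_x t = 36.84 × 5.56 = 205 m.
y = 119 + v_y0 t − ½ g t² = 231 m.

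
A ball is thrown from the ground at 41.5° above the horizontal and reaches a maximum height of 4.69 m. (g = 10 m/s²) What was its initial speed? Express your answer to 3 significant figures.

At maximum height v_y = 0, so (v₀ sin θ)² = 2 g H.
v₀ sin 41.5° = √(2 × 10 × 4.69) = 9.685 m/s.
v₀ = 9.685 / sin 41.5° = 9.685 / 0.6626 = 14.6 m/s.

14.6 m/s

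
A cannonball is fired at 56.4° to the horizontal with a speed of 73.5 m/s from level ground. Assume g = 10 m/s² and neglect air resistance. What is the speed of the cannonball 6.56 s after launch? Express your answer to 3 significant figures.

40.9 m/s

v_x = 73.5 cos 56.4° = 40.67 m/s (constant).
v_y(t) = 73.5 sin 56.4° − g t = 61.22 − 10 × 6.56 = -4.380 m/s.
Speed = √(v_x² + v_y²) = √(1654 + 19.18) = 40.9 m/s.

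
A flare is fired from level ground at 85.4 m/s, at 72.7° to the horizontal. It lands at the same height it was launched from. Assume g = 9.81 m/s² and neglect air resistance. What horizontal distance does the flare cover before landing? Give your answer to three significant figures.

For level ground, R = v₀² sin(2θ) / g.
sin(2 × 72.7°) = sin 145.4° = 0.5678.
R = (85.4)² × 0.5678 / 9.81 = 422 m.

422 m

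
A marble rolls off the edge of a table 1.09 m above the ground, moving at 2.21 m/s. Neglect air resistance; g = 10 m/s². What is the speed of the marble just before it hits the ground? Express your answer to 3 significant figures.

Fall time: t = √(2 × 1.09 / 10) = 0.4669 s.
At impact: v_x = 2.21 m/s (unchanged), v_y = g t = 10 × 0.4669 = 4.669 m/s.
Speed = √(v_x² + v_y²) = √(4.884 + 21.80) = 5.17 m/s.

5.17 m/s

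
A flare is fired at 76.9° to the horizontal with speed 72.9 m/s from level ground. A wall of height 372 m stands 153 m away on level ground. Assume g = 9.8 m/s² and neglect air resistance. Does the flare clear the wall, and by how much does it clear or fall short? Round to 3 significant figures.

v_x = 72.9 cos 76.9° = 16.52 m/s; v_y0 = 72.9 sin 76.9° = 71.00 m/s.
Time to reach the wall: t = 153 / 16.52 = 9.262 s.
Height at that point: y = 71.00×9.262 − 4.900×9.262² = 237.3 m.
That is 372 − 237.3 = 135 m below the top of the wall, so the flare does not clear it.

No — it falls 135 m short of clearing the wall.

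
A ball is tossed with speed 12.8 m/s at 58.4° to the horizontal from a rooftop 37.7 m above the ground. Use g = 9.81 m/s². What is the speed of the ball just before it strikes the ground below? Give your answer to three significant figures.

30.1 m/s

v_x = 12.8 cos 58.4° = 6.707 m/s is unchanged throughout.
For the vertical component, v_y² = v_y0² + 2 g h = (10.90)² + 2×9.81×37.7 = 858.5, so |v_y| = 29.30 m/s.
Impact speed = √(v_x² + v_y²) = √(44.98 + 858.5) = 30.1 m/s.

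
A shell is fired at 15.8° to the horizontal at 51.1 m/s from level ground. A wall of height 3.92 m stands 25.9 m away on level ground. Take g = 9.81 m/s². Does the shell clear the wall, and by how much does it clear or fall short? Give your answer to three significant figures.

v_x = 51.1 cos 15.8° = 49.17 m/s; v_y0 = 51.1 sin 15.8° = 13.91 m/s.
Time to reach the wall: t = 25.9 / 49.17 = 0.5267 s.
Height at that point: y = 13.91×0.5267 − 4.905×0.5267² = 5.966 m.
That is 5.966 − 3.92 = 2.05 m above the top of the wall, so the shell clears it.

Yes — it clears the wall by 2.05 m.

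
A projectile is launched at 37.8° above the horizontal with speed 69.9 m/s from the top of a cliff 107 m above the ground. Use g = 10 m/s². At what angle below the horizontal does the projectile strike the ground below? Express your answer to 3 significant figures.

v_x = 69.9 cos 37.8° = 55.23 m/s.
At impact |v_y| = √(v_y0² + 2 g h) = √(42.84² + 2×10×107) = 63.05 m/s.
Angle below horizontal = arctan(|v_y| / v_x) = arctan(63.05 / 55.23) = 48.8°.

48.8°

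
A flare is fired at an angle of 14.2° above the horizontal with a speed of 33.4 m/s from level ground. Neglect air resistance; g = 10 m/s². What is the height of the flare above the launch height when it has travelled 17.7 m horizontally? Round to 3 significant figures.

v_x = 33.4 cos 14.2° = 32.38 m/s, v_y0 = 33.4 sin 14.2° = 8.193 m/s.
Time to reach x = 17.7 m: t = x / v_x = 17.7 / 32.38 = 0.5466 s.
y = v_y0 t − ½ g t² = 8.193×0.5466 − 5.000×0.5466² = 2.98 m.

2.98 m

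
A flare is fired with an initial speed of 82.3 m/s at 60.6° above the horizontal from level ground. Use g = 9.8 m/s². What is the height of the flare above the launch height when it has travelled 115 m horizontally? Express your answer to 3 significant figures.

164 m

v_x = 82.3 cos 60.6° = 40.40 m/s, v_y0 = 82.3 sin 60.6° = 71.70 m/s.
Time to reach x = 115 m: t = x / v_x = 115 / 40.40 = 2.847 s.
y = v_y0 t − ½ g t² = 71.70×2.847 − 4.900×2.847² = 164 m.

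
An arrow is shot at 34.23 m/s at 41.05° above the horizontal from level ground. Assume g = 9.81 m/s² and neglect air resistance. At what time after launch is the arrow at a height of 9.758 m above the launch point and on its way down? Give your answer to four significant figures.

4.097 s

v_y0 = 34.23 sin 41.05° = 22.479 m/s.
Set y = v_y0 t − ½ g t² = 9.758: 4.905 t² − 22.479 t + 9.758 = 0.
t = [22.479 ± √(505.31 − 191.45)] / 9.81 = (22.479 ± 17.716) / 9.81, giving t = 0.4855 s or t = 4.097 s.
On the way down corresponds to the larger root: t = 4.097 s.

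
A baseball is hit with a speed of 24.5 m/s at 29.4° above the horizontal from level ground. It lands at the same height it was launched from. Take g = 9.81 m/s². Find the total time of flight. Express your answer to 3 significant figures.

2.45 s

Vertical component: v_y = 24.5 sin 29.4° = 12.03 m/s.
For a projectile landing at launch height, time of flight is t = 2 v_y / g = 2 × 12.03 / 9.81 = 2.45 s.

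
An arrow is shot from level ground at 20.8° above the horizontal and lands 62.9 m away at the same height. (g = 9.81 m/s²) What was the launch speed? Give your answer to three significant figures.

30.5 m/s

On level ground, R = v₀² sin(2θ) / g, so v₀ = √(R g / sin 2θ).
sin(2 × 20.8°) = 0.6639.
v₀ = √(62.9 × 9.81 / 0.6639) = √929.4 = 30.5 m/s.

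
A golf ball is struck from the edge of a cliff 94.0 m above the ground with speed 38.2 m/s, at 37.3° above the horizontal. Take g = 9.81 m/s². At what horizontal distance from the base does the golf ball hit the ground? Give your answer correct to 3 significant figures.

Components: v_x = 38.2 cos 37.3° = 30.39 m/s, v_y = 38.2 sin 37.3° = 23.15 m/s.
Vertical: 0 = 94.0 + 23.15 t − ½(9.81) t² ⇒ 4.905 t² − 23.15 t − 94.0 = 0.
t = [23.15 + √(535.9 + 1844)] / 9.810 = 7.333 s.
Horizontal: R = v_x · t = 30.39 × 7.333 = 223 m.

223 m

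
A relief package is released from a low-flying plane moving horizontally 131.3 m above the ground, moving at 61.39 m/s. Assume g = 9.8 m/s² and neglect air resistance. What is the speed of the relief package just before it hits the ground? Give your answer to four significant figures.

79.64 m/s

Fall time: t = √(2 × 131.3 / 9.8) = 5.1765 s.
At impact: v_x = 61.39 m/s (unchanged), v_y = g t = 9.8 × 5.1765 = 50.730 m/s.
Speed = √(v_x² + v_y²) = √(3768.7 + 2573.5) = 79.64 m/s.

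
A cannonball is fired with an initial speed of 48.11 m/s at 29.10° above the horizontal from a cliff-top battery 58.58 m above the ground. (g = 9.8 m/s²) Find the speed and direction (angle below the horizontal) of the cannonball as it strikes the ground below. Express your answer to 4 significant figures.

v_x = 48.11 cos 29.10° = 42.037 m/s (constant).
|v_y| at impact = √((23.398)² + 2×9.8×58.58) = 41.178 m/s.
Speed = √(42.037² + 41.178²) = 58.85 m/s; angle = arctan(41.178/42.037) = 44.41° below horizontal.

58.85 m/s at 44.41° below the horizontal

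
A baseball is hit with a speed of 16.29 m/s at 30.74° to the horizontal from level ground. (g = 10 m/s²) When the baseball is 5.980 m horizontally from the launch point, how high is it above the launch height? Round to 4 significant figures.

v_x = 16.29 cos 30.74° = 14.001 m/s, v_y0 = 16.29 sin 30.74° = 8.3265 m/s.
Time to reach x = 5.980 m: t = x / v_x = 5.980 / 14.001 = 0.42711 s.
y = v_y0 t − ½ g t² = 8.3265×0.42711 − 5.000×0.42711² = 2.644 m.

2.644 m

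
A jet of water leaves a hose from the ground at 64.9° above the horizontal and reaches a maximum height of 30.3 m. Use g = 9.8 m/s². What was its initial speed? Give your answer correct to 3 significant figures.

26.9 m/s

At maximum height v_y = 0, so (v₀ sin θ)² = 2 g H.
v₀ sin 64.9° = √(2 × 9.8 × 30.3) = 24.37 m/s.
v₀ = 24.37 / sin 64.9° = 24.37 / 0.9056 = 26.9 m/s.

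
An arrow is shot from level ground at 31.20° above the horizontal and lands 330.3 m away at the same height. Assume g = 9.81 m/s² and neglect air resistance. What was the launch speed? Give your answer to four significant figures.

On level ground, R = v₀² sin(2θ) / g, so v₀ = √(R g / sin 2θ).
sin(2 × 31.20°) = 0.8862.
v₀ = √(330.3 × 9.81 / 0.8862) = √3656.3 = 60.47 m/s.

60.47 m/s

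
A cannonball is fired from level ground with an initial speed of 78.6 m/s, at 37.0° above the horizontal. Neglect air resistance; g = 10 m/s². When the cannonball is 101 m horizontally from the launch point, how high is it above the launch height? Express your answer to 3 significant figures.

v_x = 78.6 cos 37.0° = 62.77 m/s, v_y0 = 78.6 sin 37.0° = 47.30 m/s.
Time to reach x = 101 m: t = x / v_x = 101 / 62.77 = 1.609 s.
y = v_y0 t − ½ g t² = 47.30×1.609 − 5.000×1.609² = 63.2 m.

63.2 m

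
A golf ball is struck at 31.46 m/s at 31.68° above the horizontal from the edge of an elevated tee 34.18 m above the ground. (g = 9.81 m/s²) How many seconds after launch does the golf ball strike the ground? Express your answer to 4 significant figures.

Vertical component: v_y = 31.46 sin 31.68° = 16.522 m/s.
Taking up as positive with launch at y = 34.18 m, landing at y = 0: 0 = 34.18 + 16.522 t − ½(9.81) t².
Solving 4.905 t² − 16.522 t − 34.18 = 0 gives t = [16.522 + √(16.522² + 4·4.905·34.18)] / 9.810 = 4.815 s.

4.815 s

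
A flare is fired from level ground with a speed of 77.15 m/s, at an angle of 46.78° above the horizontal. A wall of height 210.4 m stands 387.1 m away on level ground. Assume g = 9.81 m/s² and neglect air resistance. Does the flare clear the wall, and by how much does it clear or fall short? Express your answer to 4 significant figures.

No — it falls 61.79 m short of clearing the wall.

v_x = 77.15 cos 46.78° = 52.832 m/s; v_y0 = 77.15 sin 46.78° = 56.221 m/s.
Time to reach the wall: t = 387.1 / 52.832 = 7.3270 s.
Height at that point: y = 56.221×7.3270 − 4.905×7.3270² = 148.61 m.
That is 210.4 − 148.61 = 61.79 m below the top of the wall, so the flare does not clear it.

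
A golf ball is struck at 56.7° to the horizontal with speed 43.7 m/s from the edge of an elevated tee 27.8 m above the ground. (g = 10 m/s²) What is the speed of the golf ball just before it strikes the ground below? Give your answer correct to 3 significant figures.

v_x = 43.7 cos 56.7° = 23.99 m/s is unchanged throughout.
For the vertical component, v_y² = v_y0² + 2 g h = (36.52)² + 2×10×27.8 = 1890, so |v_y| = 43.47 m/s.
Impact speed = √(v_x² + v_y²) = √(575.5 + 1890) = 49.7 m/s.

49.7 m/s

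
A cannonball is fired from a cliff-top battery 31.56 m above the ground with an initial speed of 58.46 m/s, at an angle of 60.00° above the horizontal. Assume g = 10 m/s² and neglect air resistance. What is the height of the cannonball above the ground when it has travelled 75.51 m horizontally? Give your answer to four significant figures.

v_x = 58.46 cos 60.00° = 29.230 m/s, v_y0 = 58.46 sin 60.00° = 50.628 m/s.
Time to reach x = 75.51 m: t = x / v_x = 75.51 / 29.230 = 2.5833 s.
y = 31.56 + v_y0 t − ½ g t² = 31.56 + 50.628×2.5833 − 5.000×2.5833² = 129.0 m.

129.0 m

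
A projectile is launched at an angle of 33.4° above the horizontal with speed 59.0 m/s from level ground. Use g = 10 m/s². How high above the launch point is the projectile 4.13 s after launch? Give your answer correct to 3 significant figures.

v_y0 = 59.0 sin 33.4° = 32.48 m/s.
y(t) = v_y0 t − ½ g t² = 32.48×4.13 − 5.000×4.13² = 48.9 m.

48.9 m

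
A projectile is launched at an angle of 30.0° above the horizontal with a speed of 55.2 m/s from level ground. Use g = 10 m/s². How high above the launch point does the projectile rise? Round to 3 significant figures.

38.1 m

Vertical component of launch velocity: v_y = 55.2 sin 30.0° = 27.60 m/s.
At the highest point the vertical velocity is zero, so v_y² = 2 g h_max.
h_max = (27.60)² / (2 × 10) = 761.8 / 20.00 = 38.1 m.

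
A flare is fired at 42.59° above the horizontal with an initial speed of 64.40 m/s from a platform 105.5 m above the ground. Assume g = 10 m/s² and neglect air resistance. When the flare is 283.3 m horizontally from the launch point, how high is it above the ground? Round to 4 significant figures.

v_x = 64.40 cos 42.59° = 47.412 m/s, v_y0 = 64.40 sin 42.59° = 43.583 m/s.
Time to reach x = 283.3 m: t = x / v_x = 283.3 / 47.412 = 5.9753 s.
y = 105.5 + v_y0 t − ½ g t² = 105.5 + 43.583×5.9753 − 5.000×5.9753² = 187.4 m.

187.4 m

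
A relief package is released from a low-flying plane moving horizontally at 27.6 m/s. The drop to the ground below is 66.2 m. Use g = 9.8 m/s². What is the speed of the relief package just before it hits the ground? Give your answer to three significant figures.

45.4 m/s

Fall time: t = √(2 × 66.2 / 9.8) = 3.676 s.
At impact: v_x = 27.6 m/s (unchanged), v_y = g t = 9.8 × 3.676 = 36.02 m/s.
Speed = √(v_x² + v_y²) = √(761.8 + 1297) = 45.4 m/s.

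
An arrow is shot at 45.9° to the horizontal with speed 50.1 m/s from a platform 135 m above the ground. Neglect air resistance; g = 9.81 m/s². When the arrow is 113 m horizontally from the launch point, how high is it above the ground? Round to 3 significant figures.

v_x = 50.1 cos 45.9° = 34.87 m/s, v_y0 = 50.1 sin 45.9° = 35.98 m/s.
Time to reach x = 113 m: t = x / v_x = 113 / 34.87 = 3.241 s.
y = 135 + v_y0 t − ½ g t² = 135 + 35.98×3.241 − 4.905×3.241² = 200 m.

200 m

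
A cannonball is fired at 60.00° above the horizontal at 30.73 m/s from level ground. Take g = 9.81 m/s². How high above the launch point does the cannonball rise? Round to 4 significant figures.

36.10 m

Vertical component of launch velocity: v_y = 30.73 sin 60.00° = 26.613 m/s.
At the highest point the vertical velocity is zero, so v_y² = 2 g h_max.
h_max = (26.613)² / (2 × 9.81) = 708.25 / 19.62 = 36.10 m.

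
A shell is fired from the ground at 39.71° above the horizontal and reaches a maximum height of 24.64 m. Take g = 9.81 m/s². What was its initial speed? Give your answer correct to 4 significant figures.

At maximum height v_y = 0, so (v₀ sin θ)² = 2 g H.
v₀ sin 39.71° = √(2 × 9.81 × 24.64) = 21.987 m/s.
v₀ = 21.987 / sin 39.71° = 21.987 / 0.6389 = 34.41 m/s.

34.41 m/s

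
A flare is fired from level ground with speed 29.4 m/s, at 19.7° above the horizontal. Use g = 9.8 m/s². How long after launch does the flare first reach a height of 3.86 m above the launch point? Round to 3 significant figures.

v_y0 = 29.4 sin 19.7° = 9.911 m/s.
Set y = v_y0 t − ½ g t² = 3.86: 4.900 t² − 9.911 t + 3.86 = 0.
t = [9.911 ± √(98.23 − 75.66)] / 9.8 = (9.911 ± 4.751) / 9.8, giving t = 0.527 s or t = 1.50 s.
The flare is on the way up at the first time, so t = 0.527 s.

0.527 s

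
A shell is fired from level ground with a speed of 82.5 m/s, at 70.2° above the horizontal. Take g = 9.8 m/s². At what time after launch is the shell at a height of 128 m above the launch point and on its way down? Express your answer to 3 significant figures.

14.0 s

v_y0 = 82.5 sin 70.2° = 77.62 m/s.
Set y = v_y0 t − ½ g t² = 128: 4.900 t² − 77.62 t + 128 = 0.
t = [77.62 ± √(6025 − 2509)] / 9.8 = (77.62 ± 59.30) / 9.8, giving t = 1.87 s or t = 14.0 s.
On the way down corresponds to the larger root: t = 14.0 s.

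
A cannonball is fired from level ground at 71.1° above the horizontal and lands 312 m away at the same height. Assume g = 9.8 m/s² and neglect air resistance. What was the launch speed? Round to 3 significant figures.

70.6 m/s

On level ground, R = v₀² sin(2θ) / g, so v₀ = √(R g / sin 2θ).
sin(2 × 71.1°) = 0.6129.
v₀ = √(312 × 9.8 / 0.6129) = √4989 = 70.6 m/s.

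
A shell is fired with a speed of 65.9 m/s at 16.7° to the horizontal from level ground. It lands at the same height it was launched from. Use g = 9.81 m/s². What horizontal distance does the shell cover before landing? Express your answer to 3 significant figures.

For level ground, R = v₀² sin(2θ) / g.
sin(2 × 16.7°) = sin 33.40° = 0.5505.
R = (65.9)² × 0.5505 / 9.81 = 244 m.

244 m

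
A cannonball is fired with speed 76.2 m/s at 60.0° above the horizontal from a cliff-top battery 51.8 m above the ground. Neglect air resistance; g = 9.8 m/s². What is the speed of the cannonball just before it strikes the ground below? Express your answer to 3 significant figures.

v_x = 76.2 cos 60.0° = 38.10 m/s is unchanged throughout.
For the vertical component, v_y² = v_y0² + 2 g h = (65.99)² + 2×9.8×51.8 = 5370, so |v_y| = 73.28 m/s.
Impact speed = √(v_x² + v_y²) = √(1452 + 5370) = 82.6 m/s.

82.6 m/s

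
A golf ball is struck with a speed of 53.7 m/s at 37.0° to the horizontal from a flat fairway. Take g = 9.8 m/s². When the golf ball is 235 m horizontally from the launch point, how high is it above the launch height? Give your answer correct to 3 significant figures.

v_x = 53.7 cos 37.0° = 42.89 m/s, v_y0 = 53.7 sin 37.0° = 32.32 m/s.
Time to reach x = 235 m: t = x / v_x = 235 / 42.89 = 5.479 s.
y = v_y0 t − ½ g t² = 32.32×5.479 − 4.900×5.479² = 30.0 m.

30.0 m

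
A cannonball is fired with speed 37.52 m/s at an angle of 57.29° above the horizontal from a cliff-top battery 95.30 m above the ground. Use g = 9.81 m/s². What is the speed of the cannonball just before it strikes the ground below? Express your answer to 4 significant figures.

v_x = 37.52 cos 57.29° = 20.275 m/s is unchanged throughout.
For the vertical component, v_y² = v_y0² + 2 g h = (31.570)² + 2×9.81×95.30 = 2866.5, so |v_y| = 53.540 m/s.
Impact speed = √(v_x² + v_y²) = √(411.08 + 2866.5) = 57.25 m/s.

57.25 m/s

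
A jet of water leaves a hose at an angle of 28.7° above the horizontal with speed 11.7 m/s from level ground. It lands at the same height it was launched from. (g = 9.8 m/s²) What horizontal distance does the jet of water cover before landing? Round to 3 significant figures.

11.8 m

For level ground, R = v₀² sin(2θ) / g.
sin(2 × 28.7°) = sin 57.40° = 0.8425.
R = (11.7)² × 0.8425 / 9.8 = 11.8 m.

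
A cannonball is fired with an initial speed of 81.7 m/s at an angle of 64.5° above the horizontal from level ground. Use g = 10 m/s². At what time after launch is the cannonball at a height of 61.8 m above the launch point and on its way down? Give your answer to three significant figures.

v_y0 = 81.7 sin 64.5° = 73.74 m/s.
Set y = v_y0 t − ½ g t² = 61.8: 5.000 t² − 73.74 t + 61.8 = 0.
t = [73.74 ± √(5438 − 1236)] / 10 = (73.74 ± 64.82) / 10, giving t = 0.892 s or t = 13.9 s.
On the way down corresponds to the larger root: t = 13.9 s.

13.9 s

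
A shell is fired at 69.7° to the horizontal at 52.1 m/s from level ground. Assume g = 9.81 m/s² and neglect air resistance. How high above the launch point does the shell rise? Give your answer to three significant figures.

Vertical component of launch velocity: v_y = 52.1 sin 69.7° = 48.86 m/s.
At the highest point the vertical velocity is zero, so v_y² = 2 g h_max.
h_max = (48.86)² / (2 × 9.81) = 2387 / 19.62 = 122 m.

122 m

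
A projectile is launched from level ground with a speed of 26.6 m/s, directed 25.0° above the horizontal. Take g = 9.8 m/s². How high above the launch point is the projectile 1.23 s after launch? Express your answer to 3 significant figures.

6.41 m

v_y0 = 26.6 sin 25.0° = 11.24 m/s.
y(t) = v_y0 t − ½ g t² = 11.24×1.23 − 4.900×1.23² = 6.41 m.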